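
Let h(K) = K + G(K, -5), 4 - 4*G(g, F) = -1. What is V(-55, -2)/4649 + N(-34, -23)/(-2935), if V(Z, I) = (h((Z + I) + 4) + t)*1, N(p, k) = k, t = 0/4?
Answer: -179837/54579260 ≈ -0.0032950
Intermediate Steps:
t = 0 (t = 0*(¼) = 0)
G(g, F) = 5/4 (G(g, F) = 1 - ¼*(-1) = 1 + ¼ = 5/4)
h(K) = 5/4 + K (h(K) = K + 5/4 = 5/4 + K)
V(Z, I) = 21/4 + I + Z (V(Z, I) = ((5/4 + ((Z + I) + 4)) + 0)*1 = ((5/4 + ((I + Z) + 4)) + 0)*1 = ((5/4 + (4 + I + Z)) + 0)*1 = ((21/4 + I + Z) + 0)*1 = (21/4 + I + Z)*1 = 21/4 + I + Z)
V(-55, -2)/4649 + N(-34, -23)/(-2935) = (21/4 - 2 - 55)/4649 - 23/(-2935) = -207/4*1/4649 - 23*(-1/2935) = -207/18596 + 23/2935 = -179837/54579260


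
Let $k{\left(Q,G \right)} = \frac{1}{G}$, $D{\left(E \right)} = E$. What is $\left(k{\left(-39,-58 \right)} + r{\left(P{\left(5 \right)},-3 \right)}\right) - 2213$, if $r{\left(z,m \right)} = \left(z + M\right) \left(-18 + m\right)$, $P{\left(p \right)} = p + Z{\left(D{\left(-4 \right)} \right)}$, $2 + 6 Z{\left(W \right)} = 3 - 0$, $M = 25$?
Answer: $- \frac{82549}{29} \approx -2846.5$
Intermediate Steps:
$Z{\left(W \right)} = \frac{1}{6}$ ($Z{\left(W \right)} = - \frac{1}{3} + \frac{3 - 0}{6} = - \frac{1}{3} + \frac{3 + 0}{6} = - \frac{1}{3} + \frac{1}{6} \cdot 3 = - \frac{1}{3} + \frac{1}{2} = \frac{1}{6}$)
$P{\left(p \right)} = \frac{1}{6} + p$ ($P{\left(p \right)} = p + \frac{1}{6} = \frac{1}{6} + p$)
$r{\left(z,m \right)} = \left(-18 + m\right) \left(25 + z\right)$ ($r{\left(z,m \right)} = \left(z + 25\right) \left(-18 + m\right) = \left(25 + z\right) \left(-18 + m\right) = \left(-18 + m\right) \left(25 + z\right)$)
$\left(k{\left(-39,-58 \right)} + r{\left(P{\left(5 \right)},-3 \right)}\right) - 2213 = \left(\frac{1}{-58} - \left(525 + 21 \left(\frac{1}{6} + 5\right)\right)\right) - 2213 = \left(- \frac{1}{58} - \frac{1267}{2}\right) - 2213 = - \frac{18372}{29} - 2213 = - \frac{82549}{29}$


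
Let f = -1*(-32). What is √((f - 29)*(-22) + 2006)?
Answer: 2*√485 ≈ 44.045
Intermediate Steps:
f = 32
√((f - 29)*(-22) + 2006) = √((32 - 29)*(-22) + 2006) = √(3*(-22) + 2006) = √(-66 + 2006) = √1940 = 2*√485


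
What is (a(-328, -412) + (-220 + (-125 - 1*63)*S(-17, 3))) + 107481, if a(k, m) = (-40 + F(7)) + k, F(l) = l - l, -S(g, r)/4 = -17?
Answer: 94109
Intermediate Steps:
S(g, r) = 68 (S(g, r) = -4*(-17) = 68)
F(l) = 0
a(k, m) = -40 + k (a(k, m) = (-40 + 0) + k = -40 + k)
(a(-328, -412) + (-220 + (-125 - 1*63)*S(-17, 3))) + 107481 = ((-40 - 328) + (-220 + (-125 - 1*63)*68)) + 107481 = (-368 + (-220 + (-125 - 63)*68)) + 107481 = (-368 + (-220 - 188*68)) + 107481 = (-368 + (-220 - 12784)) + 107481 = (-368 - 13004) + 107481 = -13372 + 107481 = 94109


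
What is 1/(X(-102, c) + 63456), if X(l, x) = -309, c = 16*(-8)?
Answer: 1/63147 ≈ 1.5836e-5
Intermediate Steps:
c = -128
1/(X(-102, c) + 63456) = 1/(-309 + 63456) = 1/63147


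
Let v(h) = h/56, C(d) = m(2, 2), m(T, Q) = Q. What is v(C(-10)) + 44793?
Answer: 1254205/28 ≈ 44793.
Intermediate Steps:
C(d) = 2
v(h) = h/56 (v(h) = h*(1/56) = h/56)
v(C(-10)) + 44793 = (1/56)*2 + 44793 = 1/28 + 44793 = 1254205/28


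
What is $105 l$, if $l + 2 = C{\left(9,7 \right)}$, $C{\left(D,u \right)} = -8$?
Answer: $-1050$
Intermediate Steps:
$l = -10$ ($l = -2 - 8 = -10$)
$105 l = 105 \left(-10\right) = -1050$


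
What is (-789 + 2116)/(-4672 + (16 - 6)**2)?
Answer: -1327/4572 ≈ -0.29025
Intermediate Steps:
(-789 + 2116)/(-4672 + (16 - 6)**2) = 1327/(-4672 + 10**2) = 1327/(-4672 + 100) = 1327/(-4572) = 1327*(-1/4572) = -1327/4572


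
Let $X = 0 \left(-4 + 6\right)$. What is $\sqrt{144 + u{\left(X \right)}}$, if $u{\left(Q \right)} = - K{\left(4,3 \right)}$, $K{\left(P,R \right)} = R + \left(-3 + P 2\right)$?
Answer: $2 \sqrt{34} \approx 11.662$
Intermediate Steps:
$X = 0$ ($X = 0 \cdot 2 = 0$)
$K{\left(P,R \right)} = -3 + R + 2 P$ ($K{\left(P,R \right)} = R + \left(-3 + 2 P\right) = -3 + R + 2 P$)
$u{\left(Q \right)} = -8$ ($u{\left(Q \right)} = - (-3 + 3 + 2 \cdot 4) = - (-3 + 3 + 8) = \left(-1\right) 8 = -8$)
$\sqrt{144 + u{\left(X \right)}} = \sqrt{144 - 8} = \sqrt{136} = 2 \sqrt{34}$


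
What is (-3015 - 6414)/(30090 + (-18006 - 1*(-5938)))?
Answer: -9429/18022 ≈ -0.52319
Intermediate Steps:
(-3015 - 6414)/(30090 + (-18006 - 1*(-5938))) = -9429/(30090 + (-18006 + 5938)) = -9429/(30090 - 12068) = -9429/18022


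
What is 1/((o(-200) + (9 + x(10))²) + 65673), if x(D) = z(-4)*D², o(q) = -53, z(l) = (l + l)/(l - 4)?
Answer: 1/77501 ≈ 1.2903e-5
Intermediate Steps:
z(l) = 2*l/(-4 + l) (z(l) = (2*l)/(-4 + l) = 2*l/(-4 + l))
x(D) = D² (x(D) = (2*(-4)/(-4 - 4))*D² = (2*(-4)/(-8))*D² = (2*(-4)*(-⅛))*D² = 1*D² = D²)
1/((o(-200) + (9 + x(10))²) + 65673) = 1/((-53 + (9 + 10²)²) + 65673) = 1/((-53 + (9 + 100)²) + 65673) = 1/((-53 + 109²) + 65673) = 1/((-53 + 11881) + 65673) = 1/(11828 + 65673) = 1/77501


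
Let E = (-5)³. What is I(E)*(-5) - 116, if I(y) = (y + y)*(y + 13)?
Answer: -140116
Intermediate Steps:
E = -125
I(y) = 2*y*(13 + y) (I(y) = (2*y)*(13 + y) = 2*y*(13 + y))
I(E)*(-5) - 116 = (2*(-125)*(13 - 125))*(-5) - 116 = (2*(-125)*(-112))*(-5) - 116 = 28000*(-5) - 116 = -140000 - 116 = -140116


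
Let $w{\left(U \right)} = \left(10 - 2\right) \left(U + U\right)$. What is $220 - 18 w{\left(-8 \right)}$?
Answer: $2524$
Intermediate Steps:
$w{\left(U \right)} = 16 U$ ($w{\left(U \right)} = 8 \cdot 2 U = 16 U$)
$220 - 18 w{\left(-8 \right)} = 220 - 18 \cdot 16 \left(-8\right) = 220 - -2304 = 220 + 2304 = 2524$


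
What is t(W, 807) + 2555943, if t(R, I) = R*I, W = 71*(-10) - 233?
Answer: 1794942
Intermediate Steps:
W = -943 (W = -710 - 233 = -943)
t(R, I) = I*R
t(W, 807) + 2555943 = 807*(-943) + 2555943 = -761001 + 2555943 = 1794942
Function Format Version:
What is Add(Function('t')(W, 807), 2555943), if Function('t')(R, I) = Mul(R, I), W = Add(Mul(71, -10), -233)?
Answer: 1794942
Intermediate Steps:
W = -943 (W = Add(-710, -233) = -943)
Function('t')(R, I) = Mul(I, R)
Add(Function('t')(W, 807), 2555943) = Add(Mul(807, -943), 2555943) = Add(-761001, 2555943) = 1794942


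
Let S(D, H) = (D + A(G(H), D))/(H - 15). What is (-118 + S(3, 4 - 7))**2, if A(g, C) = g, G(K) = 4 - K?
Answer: 1138489/81 ≈ 14055.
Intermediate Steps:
S(D, H) = (4 + D - H)/(-15 + H) (S(D, H) = (D + (4 - H))/(H - 15) = (4 + D - H)/(-15 + H))
(-118 + S(3, 4 - 7))**2 = (-118 + (4 + 3 - (4 - 7))/(-15 + (4 - 7)))**2 = (-118 + (4 + 3 - 1*(-3))/(-15 - 3))**2 = (-118 + (4 + 3 + 3)/(-18))**2 = (-118 - 1/18*10)**2 = (-118 - 5/9)**2 = (-1067/9)**2 = 1138489/81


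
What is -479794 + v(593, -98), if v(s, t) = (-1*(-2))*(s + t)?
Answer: -478804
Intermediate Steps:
v(s, t) = 2*s + 2*t (v(s, t) = 2*(s + t) = 2*s + 2*t)
-479794 + v(593, -98) = -479794 + (2*593 + 2*(-98)) = -479794 + (1186 - 196) = -479794 + 990 = -478804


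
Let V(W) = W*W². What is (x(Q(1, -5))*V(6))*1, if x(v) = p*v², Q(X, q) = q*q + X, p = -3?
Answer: -438048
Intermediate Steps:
V(W) = W³
Q(X, q) = X + q² (Q(X, q) = q² + X = X + q²)
x(v) = -3*v²
(x(Q(1, -5))*V(6))*1 = (-3*(1 + (-5)²)²*6³)*1 = (-3*(1 + 25)²*216)*1 = (-3*26²*216)*1 = (-3*676*216)*1 = -2028*216*1 = -438048*1 = -438048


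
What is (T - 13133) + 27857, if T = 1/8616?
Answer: 126861985/8616 ≈ 14724.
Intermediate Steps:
T = 1/8616 ≈ 0.00011606
(T - 13133) + 27857 = (1/8616 - 13133) + 27857 = -113153927/8616 + 27857 = 126861985/8616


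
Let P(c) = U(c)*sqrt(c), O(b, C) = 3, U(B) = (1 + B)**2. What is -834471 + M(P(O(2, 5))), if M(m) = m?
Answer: -834471 + 16*sqrt(3) ≈ -8.3444e+5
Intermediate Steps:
P(c) = sqrt(c)*(1 + c)**2 (P(c) = (1 + c)**2*sqrt(c) = sqrt(c)*(1 + c)**2)
-834471 + M(P(O(2, 5))) = -834471 + sqrt(3)*(1 + 3)**2 = -834471 + sqrt(3)*4**2 = -834471 + sqrt(3)*16 = -834471 + 16*sqrt(3)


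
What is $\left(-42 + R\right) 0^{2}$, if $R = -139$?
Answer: $0$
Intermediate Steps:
$\left(-42 + R\right) 0^{2} = \left(-42 - 139\right) 0^{2} = \left(-181\right) 0 = 0$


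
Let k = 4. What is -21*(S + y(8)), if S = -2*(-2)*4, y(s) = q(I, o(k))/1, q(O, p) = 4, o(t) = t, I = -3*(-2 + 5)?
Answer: -420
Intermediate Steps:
I = -9 (I = -3*3 = -9)
y(s) = 4 (y(s) = 4/1 = 4*1 = 4)
S = 16 (S = 4*4 = 16)
-21*(S + y(8)) = -21*(16 + 4) = -21*20 = -420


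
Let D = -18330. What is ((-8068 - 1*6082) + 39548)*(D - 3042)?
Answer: -542806056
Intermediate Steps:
((-8068 - 1*6082) + 39548)*(D - 3042) = ((-8068 - 1*6082) + 39548)*(-18330 - 3042) = ((-8068 - 6082) + 39548)*(-21372) = (-14150 + 39548)*(-21372) = 25398*(-21372) = -542806056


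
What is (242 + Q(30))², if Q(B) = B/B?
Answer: 59049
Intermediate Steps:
Q(B) = 1
(242 + Q(30))² = (242 + 1)² = 243² = 59049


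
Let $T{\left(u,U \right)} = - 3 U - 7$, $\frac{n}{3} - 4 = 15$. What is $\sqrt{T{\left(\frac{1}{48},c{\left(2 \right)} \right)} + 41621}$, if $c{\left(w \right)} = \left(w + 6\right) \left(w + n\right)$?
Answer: $\sqrt{40198} \approx 200.49$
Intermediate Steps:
$n = 57$ ($n = 12 + 3 \cdot 15 = 12 + 45 = 57$)
$c{\left(w \right)} = \left(6 + w\right) \left(57 + w\right)$ ($c{\left(w \right)} = \left(w + 6\right) \left(w + 57\right) = \left(6 + w\right) \left(57 + w\right)$)
$T{\left(u,U \right)} = -7 - 3 U$
$\sqrt{T{\left(\frac{1}{48},c{\left(2 \right)} \right)} + 41621} = \sqrt{\left(-7 - 3 \left(342 + 2^{2} + 63 \cdot 2\right)\right) + 41621} = \sqrt{\left(-7 - 3 \left(342 + 4 + 126\right)\right) + 41621} = \sqrt{\left(-7 - 1416\right) + 41621} = \sqrt{-1423 + 41621} = \sqrt{40198}$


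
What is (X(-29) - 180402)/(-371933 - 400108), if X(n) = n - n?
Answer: 60134/257347 ≈ 0.23367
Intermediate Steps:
X(n) = 0
(X(-29) - 180402)/(-371933 - 400108) = (0 - 180402)/(-371933 - 400108) = -180402/(-772041) = -180402*(-1/772041) = 60134/257347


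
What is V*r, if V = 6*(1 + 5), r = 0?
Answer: 0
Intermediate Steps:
V = 36 (V = 6*6 = 36)
V*r = 36*0 = 0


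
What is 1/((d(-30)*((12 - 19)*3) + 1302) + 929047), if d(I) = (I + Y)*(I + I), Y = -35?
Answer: 1/848449 ≈ 1.1786e-6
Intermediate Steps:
d(I) = 2*I*(-35 + I) (d(I) = (I - 35)*(I + I) = (-35 + I)*(2*I) = 2*I*(-35 + I))
1/((d(-30)*((12 - 19)*3) + 1302) + 929047) = 1/(((2*(-30)*(-35 - 30))*((12 - 19)*3) + 1302) + 929047) = 1/(((2*(-30)*(-65))*(-7*3) + 1302) + 929047) = 1/((3900*(-21) + 1302) + 929047) = 1/((-81900 + 1302) + 929047) = 1/(-80598 + 929047) = 1/848449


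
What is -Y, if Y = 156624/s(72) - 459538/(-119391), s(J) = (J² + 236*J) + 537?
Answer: -9712327526/903909261 ≈ -10.745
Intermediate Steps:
s(J) = 537 + J² + 236*J
Y = 9712327526/903909261 (Y = 156624/(537 + 72² + 236*72) - 459538/(-119391) = 156624/(537 + 5184 + 16992) - 459538*(-1/119391) = 156624/22713 + 459538/119391 = 156624*(1/22713) + 459538/119391 = 52208/7571 + 459538/119391 = 9712327526/903909261 ≈ 10.745)
-Y = -1*9712327526/903909261 = -9712327526/903909261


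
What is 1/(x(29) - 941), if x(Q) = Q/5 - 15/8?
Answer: -40/37483 ≈ -0.0010672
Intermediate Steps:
x(Q) = -15/8 + Q/5 (x(Q) = Q*(1/5) - 15*1/8 = Q/5 - 15/8 = -15/8 + Q/5)
1/(x(29) - 941) = 1/((-15/8 + (1/5)*29) - 941) = 1/((-15/8 + 29/5) - 941) = 1/(157/40 - 941) = 1/(-37483/40) = -40/37483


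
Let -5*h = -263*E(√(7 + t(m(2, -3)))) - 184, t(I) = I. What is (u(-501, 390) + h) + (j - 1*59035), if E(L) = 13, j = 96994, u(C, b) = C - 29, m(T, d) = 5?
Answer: 190748/5 ≈ 38150.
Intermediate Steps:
u(C, b) = -29 + C
h = 3603/5 (h = -(-263*13 - 184)/5 = -(-3419 - 184)/5 = -⅕*(-3603) = 3603/5 ≈ 720.60)
(u(-501, 390) + h) + (j - 1*59035) = ((-29 - 501) + 3603/5) + (96994 - 1*59035) = (-530 + 3603/5) + (96994 - 59035) = 953/5 + 37959 = 190748/5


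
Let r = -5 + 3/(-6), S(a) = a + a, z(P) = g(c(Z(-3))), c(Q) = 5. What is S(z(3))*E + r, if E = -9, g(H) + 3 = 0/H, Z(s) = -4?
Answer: 97/2 ≈ 48.500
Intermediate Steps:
g(H) = -3 (g(H) = -3 + 0/H = -3 + 0 = -3)
z(P) = -3
S(a) = 2*a
r = -11/2 (r = -5 + 3*(-⅙) = -5 - ½ = -11/2 ≈ -5.5000)
S(z(3))*E + r = (2*(-3))*(-9) - 11/2 = -6*(-9) - 11/2 = 54 - 11/2 = 97/2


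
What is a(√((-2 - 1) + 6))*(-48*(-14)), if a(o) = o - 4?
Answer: -2688 + 672*√3 ≈ -1524.1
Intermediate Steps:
a(o) = -4 + o
a(√((-2 - 1) + 6))*(-48*(-14)) = (-4 + √((-2 - 1) + 6))*(-48*(-14)) = (-4 + √(-3 + 6))*672 = (-4 + √3)*672 = -2688 + 672*√3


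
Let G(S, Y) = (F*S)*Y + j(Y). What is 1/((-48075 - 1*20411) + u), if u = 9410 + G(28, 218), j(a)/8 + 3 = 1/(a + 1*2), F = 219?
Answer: 55/70272182 ≈ 7.8267e-7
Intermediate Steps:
j(a) = -24 + 8/(2 + a) (j(a) = -24 + 8/(a + 1*2) = -24 + 8/(a + 2) = -24 + 8/(2 + a))
G(S, Y) = 8*(-5 - 3*Y)/(2 + Y) + 219*S*Y (G(S, Y) = (219*S)*Y + 8*(-5 - 3*Y)/(2 + Y) = 219*S*Y + 8*(-5 - 3*Y)/(2 + Y) = 8*(-5 - 3*Y)/(2 + Y) + 219*S*Y)
u = 74038912/55 (u = 9410 + (-40 - 24*218 + 219*28*218*(2 + 218))/(2 + 218) = 9410 + (-40 - 5232 + 219*28*218*220)/220 = 9410 + (-40 - 5232 + 294090720)/220 = 9410 + (1/220)*294085448 = 9410 + 73521362/55 = 74038912/55 ≈ 1.3462e+6)
1/((-48075 - 1*20411) + u) = 1/((-48075 - 1*20411) + 74038912/55) = 1/((-48075 - 20411) + 74038912/55) = 1/(-68486 + 74038912/55) = 1/(70272182/55) = 55/70272182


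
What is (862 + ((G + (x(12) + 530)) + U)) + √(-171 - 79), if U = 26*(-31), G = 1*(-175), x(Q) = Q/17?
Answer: 6999/17 + 5*I*√10 ≈ 411.71 + 15.811*I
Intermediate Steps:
x(Q) = Q/17 (x(Q) = Q*(1/17) = Q/17)
G = -175
U = -806
(862 + ((G + (x(12) + 530)) + U)) + √(-171 - 79) = (862 + ((-175 + ((1/17)*12 + 530)) - 806)) + √(-171 - 79) = (862 + ((-175 + (12/17 + 530)) - 806)) + √(-250) = (862 + ((-175 + 9022/17) - 806)) + 5*I*√10 = (862 + (6047/17 - 806)) + 5*I*√10 = (862 - 7655/17) + 5*I*√10 = 6999/17 + 5*I*√10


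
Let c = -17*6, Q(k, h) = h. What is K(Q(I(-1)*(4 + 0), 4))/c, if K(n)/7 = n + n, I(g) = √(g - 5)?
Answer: -28/51 ≈ -0.54902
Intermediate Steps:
I(g) = √(-5 + g)
K(n) = 14*n (K(n) = 7*(n + n) = 7*(2*n) = 14*n)
c = -102
K(Q(I(-1)*(4 + 0), 4))/c = (14*4)/(-102) = 56*(-1/102) = -28/51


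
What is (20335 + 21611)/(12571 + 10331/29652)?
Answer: 1243782792/372765623 ≈ 3.3366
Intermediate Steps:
(20335 + 21611)/(12571 + 10331/29652) = 41946/(12571 + 10331*(1/29652)) = 41946/(12571 + 10331/29652) = 41946/(372765623/29652) = 41946*(29652/372765623) = 1243782792/372765623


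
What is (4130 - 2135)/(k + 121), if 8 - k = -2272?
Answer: 285/343 ≈ 0.83090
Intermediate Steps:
k = 2280 (k = 8 - 1*(-2272) = 8 + 2272 = 2280)
(4130 - 2135)/(k + 121) = (4130 - 2135)/(2280 + 121) = 1995/2401 = 1995*(1/2401) = 285/343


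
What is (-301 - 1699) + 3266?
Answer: 1266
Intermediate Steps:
(-301 - 1699) + 3266 = -2000 + 3266 = 1266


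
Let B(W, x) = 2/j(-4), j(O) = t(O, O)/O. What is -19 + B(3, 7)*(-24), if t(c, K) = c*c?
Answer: -7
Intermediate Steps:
t(c, K) = c**2
j(O) = O (j(O) = O**2/O = O)
B(W, x) = -1/2 (B(W, x) = 2/(-4) = 2*(-1/4) = -1/2)
-19 + B(3, 7)*(-24) = -19 - 1/2*(-24) = -19 + 12 = -7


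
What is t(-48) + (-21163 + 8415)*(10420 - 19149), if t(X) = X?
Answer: 111277244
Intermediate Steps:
t(-48) + (-21163 + 8415)*(10420 - 19149) = -48 + (-21163 + 8415)*(10420 - 19149) = -48 - 12748*(-8729) = -48 + 111277292 = 111277244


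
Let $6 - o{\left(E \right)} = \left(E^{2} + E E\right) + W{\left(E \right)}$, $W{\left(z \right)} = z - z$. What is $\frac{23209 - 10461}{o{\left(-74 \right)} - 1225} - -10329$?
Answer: $\frac{125701511}{12171} \approx 10328.0$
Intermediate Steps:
$W{\left(z \right)} = 0$
$o{\left(E \right)} = 6 - 2 E^{2}$ ($o{\left(E \right)} = 6 - \left(\left(E^{2} + E E\right) + 0\right) = 6 - \left(\left(E^{2} + E^{2}\right) + 0\right) = 6 - \left(2 E^{2} + 0\right) = 6 - 2 E^{2}$)
$\frac{23209 - 10461}{o{\left(-74 \right)} - 1225} - -10329 = \frac{23209 - 10461}{\left(6 - 2 \left(-74\right)^{2}\right) - 1225} - -10329 = \frac{12748}{\left(6 - 10952\right) - 1225} + 10329 = \frac{12748}{-10946 - 1225} + 10329 = \frac{12748}{-12171} + 10329 = 12748 \left(- \frac{1}{12171}\right) + 10329 = - \frac{12748}{12171} + 10329 = \frac{125701511}{12171}$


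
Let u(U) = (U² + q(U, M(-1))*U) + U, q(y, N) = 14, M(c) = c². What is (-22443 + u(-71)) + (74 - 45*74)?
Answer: -21723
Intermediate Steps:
u(U) = U² + 15*U (u(U) = (U² + 14*U) + U = U² + 15*U)
(-22443 + u(-71)) + (74 - 45*74) = (-22443 - 71*(15 - 71)) + (74 - 45*74) = (-22443 - 71*(-56)) + (74 - 3330) = (-22443 + 3976) - 3256 = -18467 - 3256 = -21723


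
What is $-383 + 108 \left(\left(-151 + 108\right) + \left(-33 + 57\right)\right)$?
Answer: $-2435$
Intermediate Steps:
$-383 + 108 \left(\left(-151 + 108\right) + \left(-33 + 57\right)\right) = -383 + 108 \left(-43 + 24\right) = -383 + 108 \left(-19\right) = -383 - 2052 = -2435$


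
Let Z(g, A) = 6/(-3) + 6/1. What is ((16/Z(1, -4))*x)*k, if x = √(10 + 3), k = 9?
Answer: 36*√13 ≈ 129.80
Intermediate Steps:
Z(g, A) = 4 (Z(g, A) = 6*(-⅓) + 6*1 = -2 + 6 = 4)
x = √13 ≈ 3.6056
((16/Z(1, -4))*x)*k = ((16/4)*√13)*9 = ((16*(¼))*√13)*9 = (4*√13)*9 = 36*√13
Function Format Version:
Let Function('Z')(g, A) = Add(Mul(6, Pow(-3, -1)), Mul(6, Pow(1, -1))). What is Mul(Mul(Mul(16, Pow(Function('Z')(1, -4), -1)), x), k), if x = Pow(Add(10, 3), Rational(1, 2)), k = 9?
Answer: Mul(36, Pow(13, Rational(1, 2))) ≈ 129.80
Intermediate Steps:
Function('Z')(g, A) = 4 (Function('Z')(g, A) = Add(Mul(6, Rational(-1, 3)), Mul(6, 1)) = Add(-2, 6) = 4)
x = Pow(13, Rational(1, 2)) ≈ 3.6056
Mul(Mul(Mul(16, Pow(Function('Z')(1, -4), -1)), x), k) = Mul(Mul(Mul(16, Pow(4, -1)), Pow(13, Rational(1, 2))), 9) = Mul(Mul(Mul(16, Rational(1, 4)), Pow(13, Rational(1, 2))), 9) = Mul(Mul(4, Pow(13, Rational(1, 2))), 9) = Mul(36, Pow(13, Rational(1, 2)))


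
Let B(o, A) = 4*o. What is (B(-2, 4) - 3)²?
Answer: 121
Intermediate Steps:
(B(-2, 4) - 3)² = (4*(-2) - 3)² = (-8 - 3)² = (-11)² = 121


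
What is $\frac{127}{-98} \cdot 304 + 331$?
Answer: $- \frac{3085}{49} \approx -62.959$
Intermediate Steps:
$\frac{127}{-98} \cdot 304 + 331 = 127 \left(- \frac{1}{98}\right) 304 + 331 = \left(- \frac{127}{98}\right) 304 + 331 = - \frac{19304}{49} + 331 = - \frac{3085}{49}$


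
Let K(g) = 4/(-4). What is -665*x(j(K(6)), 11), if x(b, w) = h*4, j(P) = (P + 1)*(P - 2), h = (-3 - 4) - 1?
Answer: 21280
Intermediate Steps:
h = -8 (h = -7 - 1 = -8)
K(g) = -1 (K(g) = 4*(-1/4) = -1)
j(P) = (1 + P)*(-2 + P)
x(b, w) = -32 (x(b, w) = -8*4 = -32)
-665*x(j(K(6)), 11) = -665*(-32) = 21280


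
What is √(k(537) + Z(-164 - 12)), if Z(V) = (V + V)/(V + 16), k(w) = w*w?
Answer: 8*√112645/5 ≈ 537.00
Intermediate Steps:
k(w) = w²
Z(V) = 2*V/(16 + V) (Z(V) = (2*V)/(16 + V) = 2*V/(16 + V))
√(k(537) + Z(-164 - 12)) = √(537² + 2*(-164 - 12)/(16 + (-164 - 12))) = √(288369 + 2*(-176)/(16 - 176)) = √(288369 + 2*(-176)/(-160)) = √(288369 + 2*(-176)*(-1/160)) = √(288369 + 11/5) = √(1441856/5) = 8*√112645/5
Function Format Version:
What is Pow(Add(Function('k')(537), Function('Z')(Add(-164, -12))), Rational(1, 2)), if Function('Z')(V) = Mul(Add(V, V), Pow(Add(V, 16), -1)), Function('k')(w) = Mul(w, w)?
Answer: Mul(Rational(8, 5), Pow(112645, Rational(1, 2))) ≈ 537.00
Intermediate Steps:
Function('k')(w) = Pow(w, 2)
Function('Z')(V) = Mul(2, V, Pow(Add(16, V), -1)) (Function('Z')(V) = Mul(Mul(2, V), Pow(Add(16, V), -1)) = Mul(2, V, Pow(Add(16, V), -1)))
Pow(Add(Function('k')(537), Function('Z')(Add(-164, -12))), Rational(1, 2)) = Pow(Add(Pow(537, 2), Mul(2, Add(-164, -12), Pow(Add(16, Add(-164, -12)), -1))), Rational(1, 2)) = Pow(Add(288369, Mul(2, -176, Pow(Add(16, -176), -1))), Rational(1, 2)) = Pow(Add(288369, Mul(2, -176, Pow(-160, -1))), Rational(1, 2)) = Pow(Add(288369, Mul(2, -176, Rational(-1, 160))), Rational(1, 2)) = Pow(Add(288369, Rational(11, 5)), Rational(1, 2)) = Pow(Rational(1441856, 5), Rational(1, 2)) = Mul(Rational(8, 5), Pow(112645, Rational(1, 2)))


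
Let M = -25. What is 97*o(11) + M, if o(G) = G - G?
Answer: -25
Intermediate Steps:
o(G) = 0
97*o(11) + M = 97*0 - 25 = 0 - 25 = -25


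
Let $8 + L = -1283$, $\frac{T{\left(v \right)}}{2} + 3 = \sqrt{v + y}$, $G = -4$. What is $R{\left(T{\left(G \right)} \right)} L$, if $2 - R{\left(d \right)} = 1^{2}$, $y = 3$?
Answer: $-1291$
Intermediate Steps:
$T{\left(v \right)} = -6 + 2 \sqrt{3 + v}$ ($T{\left(v \right)} = -6 + 2 \sqrt{v + 3} = -6 + 2 \sqrt{3 + v}$)
$R{\left(d \right)} = 1$ ($R{\left(d \right)} = 2 - 1^{2} = 2 - 1 = 1$)
$L = -1291$ ($L = -8 - 1283 = -1291$)
$R{\left(T{\left(G \right)} \right)} L = 1 \left(-1291\right) = -1291$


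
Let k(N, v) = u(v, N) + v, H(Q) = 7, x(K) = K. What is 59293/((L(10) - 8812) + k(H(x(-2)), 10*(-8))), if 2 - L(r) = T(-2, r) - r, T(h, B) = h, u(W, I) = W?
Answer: -59293/8958 ≈ -6.6190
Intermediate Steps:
k(N, v) = 2*v (k(N, v) = v + v = 2*v)
L(r) = 4 + r (L(r) = 2 - (-2 - r) = 2 + (2 + r) = 4 + r)
59293/((L(10) - 8812) + k(H(x(-2)), 10*(-8))) = 59293/(((4 + 10) - 8812) + 2*(10*(-8))) = 59293/((14 - 8812) + 2*(-80)) = 59293/(-8798 - 160) = 59293/(-8958) = 59293*(-1/8958) = -59293/8958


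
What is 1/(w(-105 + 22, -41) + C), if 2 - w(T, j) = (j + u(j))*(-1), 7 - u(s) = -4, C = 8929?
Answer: 1/8901 ≈ 0.00011235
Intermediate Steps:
u(s) = 11 (u(s) = 7 - 1*(-4) = 7 + 4 = 11)
w(T, j) = 13 + j (w(T, j) = 2 - (j + 11)*(-1) = 2 - (11 + j)*(-1) = 2 - (-11 - j) = 2 + (11 + j) = 13 + j)
1/(w(-105 + 22, -41) + C) = 1/((13 - 41) + 8929) = 1/(-28 + 8929) = 1/8901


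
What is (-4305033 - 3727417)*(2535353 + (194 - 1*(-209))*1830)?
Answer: -26288947755350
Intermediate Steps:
(-4305033 - 3727417)*(2535353 + (194 - 1*(-209))*1830) = -8032450*(2535353 + (194 + 209)*1830) = -8032450*(2535353 + 403*1830) = -8032450*(2535353 + 737490) = -8032450*3272843 = -26288947755350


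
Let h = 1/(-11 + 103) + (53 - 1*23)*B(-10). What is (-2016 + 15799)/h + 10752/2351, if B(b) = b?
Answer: -244037108/5898659 ≈ -41.372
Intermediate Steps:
h = -27599/92 (h = 1/(-11 + 103) + (53 - 1*23)*(-10) = 1/92 + (53 - 23)*(-10) = 1/92 + 30*(-10) = 1/92 - 300 = -27599/92 ≈ -299.99)
(-2016 + 15799)/h + 10752/2351 = (-2016 + 15799)/(-27599/92) + 10752/2351 = 13783*(-92/27599) + 10752*(1/2351) = -115276/2509 + 10752/2351 = -244037108/5898659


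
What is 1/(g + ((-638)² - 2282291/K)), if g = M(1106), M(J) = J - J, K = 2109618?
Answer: 2109618/858705066901 ≈ 2.4567e-6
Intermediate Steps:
M(J) = 0
g = 0
1/(g + ((-638)² - 2282291/K)) = 1/(0 + ((-638)² - 2282291/2109618)) = 1/(0 + (407044 - 2282291*1/2109618)) = 1/(0 + (407044 - 2282291/2109618)) = 1/(0 + 858705066901/2109618) = 1/(858705066901/2109618) = 2109618/858705066901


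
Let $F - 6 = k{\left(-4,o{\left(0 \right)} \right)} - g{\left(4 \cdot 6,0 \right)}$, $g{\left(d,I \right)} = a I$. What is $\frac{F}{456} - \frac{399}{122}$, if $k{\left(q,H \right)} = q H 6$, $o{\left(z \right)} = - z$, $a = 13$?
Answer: $- \frac{15101}{4636} \approx -3.2573$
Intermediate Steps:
$g{\left(d,I \right)} = 13 I$
$k{\left(q,H \right)} = 6 H q$ ($k{\left(q,H \right)} = H q 6 = 6 H q$)
$F = 6$ ($F = 6 + \left(6 \left(\left(-1\right) 0\right) \left(-4\right) - 13 \cdot 0\right) = 6 + \left(6 \cdot 0 \left(-4\right) - 0\right) = 6 + \left(0 + 0\right) = 6 + 0 = 6$)
$\frac{F}{456} - \frac{399}{122} = \frac{6}{456} - \frac{399}{122} = 6 \cdot \frac{1}{456} - \frac{399}{122} = \frac{1}{76} - \frac{399}{122} = - \frac{15101}{4636}$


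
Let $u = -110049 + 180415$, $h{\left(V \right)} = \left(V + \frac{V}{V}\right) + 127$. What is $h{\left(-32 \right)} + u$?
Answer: $70462$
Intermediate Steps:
$h{\left(V \right)} = 128 + V$ ($h{\left(V \right)} = \left(V + 1\right) + 127 = \left(1 + V\right) + 127 = 128 + V$)
$u = 70366$
$h{\left(-32 \right)} + u = \left(128 - 32\right) + 70366 = 96 + 70366 = 70462$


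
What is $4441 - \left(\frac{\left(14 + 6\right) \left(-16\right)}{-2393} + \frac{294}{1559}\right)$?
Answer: $\frac{16566778545}{3730687} \approx 4440.7$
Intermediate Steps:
$4441 - \left(\frac{\left(14 + 6\right) \left(-16\right)}{-2393} + \frac{294}{1559}\right) = 4441 - \left(20 \left(-16\right) \left(- \frac{1}{2393}\right) + 294 \cdot \frac{1}{1559}\right) = 4441 - \left(\left(-320\right) \left(- \frac{1}{2393}\right) + \frac{294}{1559}\right) = 4441 - \left(\frac{320}{2393} + \frac{294}{1559}\right) = 4441 - \frac{1202422}{3730687} = \frac{16566778545}{3730687}$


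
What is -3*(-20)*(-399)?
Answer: -23940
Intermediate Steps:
-3*(-20)*(-399) = 60*(-399) = -23940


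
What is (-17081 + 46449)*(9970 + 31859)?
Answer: 1228434072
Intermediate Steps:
(-17081 + 46449)*(9970 + 31859) = 29368*41829 = 1228434072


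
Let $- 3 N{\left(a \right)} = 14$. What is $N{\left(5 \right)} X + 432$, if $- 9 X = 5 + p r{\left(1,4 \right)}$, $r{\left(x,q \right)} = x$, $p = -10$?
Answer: $\frac{11594}{27} \approx 429.41$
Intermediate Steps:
$N{\left(a \right)} = - \frac{14}{3}$ ($N{\left(a \right)} = \left(- \frac{1}{3}\right) 14 = - \frac{14}{3}$)
$X = \frac{5}{9}$ ($X = - \frac{5 - 10}{9} = \left(- \frac{1}{9}\right) \left(-5\right) = \frac{5}{9} \approx 0.55556$)
$N{\left(5 \right)} X + 432 = \left(- \frac{14}{3}\right) \frac{5}{9} + 432 = - \frac{70}{27} + 432 = \frac{11594}{27}$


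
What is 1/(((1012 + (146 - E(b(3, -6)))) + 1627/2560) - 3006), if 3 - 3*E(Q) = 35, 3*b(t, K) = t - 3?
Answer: -7680/14105839 ≈ -0.00054445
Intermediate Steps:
b(t, K) = -1 + t/3 (b(t, K) = (t - 3)/3 = (-3 + t)/3 = -1 + t/3)
E(Q) = -32/3 (E(Q) = 1 - 1/3*35 = 1 - 35/3 = -32/3)
1/(((1012 + (146 - E(b(3, -6)))) + 1627/2560) - 3006) = 1/(((1012 + (146 - 1*(-32/3))) + 1627/2560) - 3006) = 1/(((1012 + (146 + 32/3)) + 1627*(1/2560)) - 3006) = 1/(((1012 + 470/3) + 1627/2560) - 3006) = 1/((3506/3 + 1627/2560) - 3006) = 1/(8980241/7680 - 3006) = 1/(-14105839/7680) = -7680/14105839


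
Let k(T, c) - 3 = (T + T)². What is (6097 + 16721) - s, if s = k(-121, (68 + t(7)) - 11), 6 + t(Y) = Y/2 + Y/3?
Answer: -35749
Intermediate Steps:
t(Y) = -6 + 5*Y/6 (t(Y) = -6 + (Y/2 + Y/3) = -6 + 5*Y/6)
k(T, c) = 3 + 4*T² (k(T, c) = 3 + (T + T)² = 3 + (2*T)² = 3 + 4*T²)
s = 58567 (s = 3 + 4*(-121)² = 3 + 4*14641 = 3 + 58564 = 58567)
(6097 + 16721) - s = (6097 + 16721) - 1*58567 = 22818 - 58567 = -35749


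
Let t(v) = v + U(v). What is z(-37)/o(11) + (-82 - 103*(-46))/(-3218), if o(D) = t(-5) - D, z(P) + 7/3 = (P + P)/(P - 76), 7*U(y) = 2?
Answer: -80402473/59999610 ≈ -1.3400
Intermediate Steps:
U(y) = 2/7 (U(y) = (⅐)*2 = 2/7)
z(P) = -7/3 + 2*P/(-76 + P) (z(P) = -7/3 + (P + P)/(P - 76) = -7/3 + (2*P)/(-76 + P) = -7/3 + 2*P/(-76 + P))
t(v) = 2/7 + v (t(v) = v + 2/7 = 2/7 + v)
o(D) = -33/7 - D (o(D) = (2/7 - 5) - D = -33/7 - D)
z(-37)/o(11) + (-82 - 103*(-46))/(-3218) = ((532 - 1*(-37))/(3*(-76 - 37)))/(-33/7 - 1*11) + (-82 - 103*(-46))/(-3218) = ((⅓)*(532 + 37)/(-113))/(-33/7 - 11) + (-82 + 4738)*(-1/3218) = ((⅓)*(-1/113)*569)/(-110/7) + 4656*(-1/3218) = -569/339*(-7/110) - 2328/1609 = 3983/37290 - 2328/1609 = -80402473/59999610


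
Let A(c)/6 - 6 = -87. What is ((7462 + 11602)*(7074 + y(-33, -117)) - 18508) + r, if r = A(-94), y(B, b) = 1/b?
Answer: 15776230750/117 ≈ 1.3484e+8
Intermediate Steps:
A(c) = -486 (A(c) = 36 + 6*(-87) = 36 - 522 = -486)
r = -486
((7462 + 11602)*(7074 + y(-33, -117)) - 18508) + r = ((7462 + 11602)*(7074 + 1/(-117)) - 18508) - 486 = (19064*(7074 - 1/117) - 18508) - 486 = (19064*(827657/117) - 18508) - 486 = (15778453048/117 - 18508) - 486 = 15776287612/117 - 486 = 15776230750/117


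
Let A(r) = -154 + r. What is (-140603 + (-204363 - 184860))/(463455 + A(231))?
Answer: -264913/231766 ≈ -1.1430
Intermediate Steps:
(-140603 + (-204363 - 184860))/(463455 + A(231)) = (-140603 + (-204363 - 184860))/(463455 + (-154 + 231)) = (-140603 - 389223)/(463455 + 77) = -529826/463532 = -529826*1/463532 = -264913/231766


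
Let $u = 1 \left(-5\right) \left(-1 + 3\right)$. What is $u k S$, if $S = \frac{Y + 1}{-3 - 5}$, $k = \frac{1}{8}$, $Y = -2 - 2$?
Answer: $- \frac{15}{32} \approx -0.46875$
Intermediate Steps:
$Y = -4$
$k = \frac{1}{8} \approx 0.125$
$S = \frac{3}{8}$ ($S = \frac{-4 + 1}{-3 - 5} = - \frac{3}{-8} = \left(-3\right) \left(- \frac{1}{8}\right) = \frac{3}{8} \approx 0.375$)
$u = -10$ ($u = \left(-5\right) 2 = -10$)
$u k S = \left(-10\right) \frac{1}{8} \cdot \frac{3}{8} = \left(- \frac{5}{4}\right) \frac{3}{8} = - \frac{15}{32}$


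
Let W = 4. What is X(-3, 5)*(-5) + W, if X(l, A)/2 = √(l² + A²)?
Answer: 4 - 10*√34 ≈ -54.310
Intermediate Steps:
X(l, A) = 2*√(A² + l²) (X(l, A) = 2*√(l² + A²) = 2*√(A² + l²))
X(-3, 5)*(-5) + W = (2*√(5² + (-3)²))*(-5) + 4 = (2*√(25 + 9))*(-5) + 4 = (2*√34)*(-5) + 4 = -10*√34 + 4 = 4 - 10*√34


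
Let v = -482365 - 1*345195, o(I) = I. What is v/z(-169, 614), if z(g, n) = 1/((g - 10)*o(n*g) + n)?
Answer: -15371701903680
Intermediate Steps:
v = -827560 (v = -482365 - 345195 = -827560)
z(g, n) = 1/(n + g*n*(-10 + g)) (z(g, n) = 1/((g - 10)*(n*g) + n) = 1/((-10 + g)*(g*n) + n) = 1/(g*n*(-10 + g) + n) = 1/(n + g*n*(-10 + g)))
v/z(-169, 614) = -827560/(1/(614*(1 + (-169)**2 - 10*(-169)))) = -827560/(1/(614*(1 + 28561 + 1690))) = -827560/((1/614)/30252) = -827560/((1/614)*(1/30252)) = -827560/1/18574728 = -827560*18574728 = -15371701903680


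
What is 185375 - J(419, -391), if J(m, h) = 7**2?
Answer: 185326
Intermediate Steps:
J(m, h) = 49
185375 - J(419, -391) = 185375 - 1*49 = 185375 - 49 = 185326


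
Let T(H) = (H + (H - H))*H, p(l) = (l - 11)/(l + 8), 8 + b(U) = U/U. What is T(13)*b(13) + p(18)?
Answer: -30751/26 ≈ -1182.7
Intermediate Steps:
b(U) = -7 (b(U) = -8 + U/U = -8 + 1 = -7)
p(l) = (-11 + l)/(8 + l)
T(H) = H**2 (T(H) = (H + 0)*H = H*H = H**2)
T(13)*b(13) + p(18) = 13**2*(-7) + (-11 + 18)/(8 + 18) = 169*(-7) + 7/26 = -1183 + (1/26)*7 = -1183 + 7/26 = -30751/26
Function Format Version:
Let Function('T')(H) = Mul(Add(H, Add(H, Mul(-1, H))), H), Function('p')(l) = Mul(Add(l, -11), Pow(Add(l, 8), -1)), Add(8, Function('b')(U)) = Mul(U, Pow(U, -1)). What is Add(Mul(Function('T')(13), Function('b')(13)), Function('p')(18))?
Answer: Rational(-30751, 26) ≈ -1182.7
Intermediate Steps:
Function('b')(U) = -7 (Function('b')(U) = Add(-8, Mul(U, Pow(U, -1))) = Add(-8, 1) = -7)
Function('p')(l) = Mul(Pow(Add(8, l), -1), Add(-11, l)) (Function('p')(l) = Mul(Add(-11, l), Pow(Add(8, l), -1)) = Mul(Pow(Add(8, l), -1), Add(-11, l)))
Function('T')(H) = Pow(H, 2) (Function('T')(H) = Mul(Add(H, 0), H) = Mul(H, H) = Pow(H, 2))
Add(Mul(Function('T')(13), Function('b')(13)), Function('p')(18)) = Add(Mul(Pow(13, 2), -7), Mul(Pow(Add(8, 18), -1), Add(-11, 18))) = Add(Mul(169, -7), Mul(Pow(26, -1), 7)) = Add(-1183, Mul(Rational(1, 26), 7)) = Add(-1183, Rational(7, 26)) = Rational(-30751, 26)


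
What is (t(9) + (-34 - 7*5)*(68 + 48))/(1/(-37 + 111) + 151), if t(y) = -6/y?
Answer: -1777036/33525 ≈ -53.006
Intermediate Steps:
(t(9) + (-34 - 7*5)*(68 + 48))/(1/(-37 + 111) + 151) = (-6/9 + (-34 - 7*5)*(68 + 48))/(1/(-37 + 111) + 151) = (-6*⅑ + (-34 - 35)*116)/(1/74 + 151) = (-⅔ - 69*116)/(1/74 + 151) = (-⅔ - 8004)/(11175/74) = (74/11175)*(-24014/3) = -1777036/33525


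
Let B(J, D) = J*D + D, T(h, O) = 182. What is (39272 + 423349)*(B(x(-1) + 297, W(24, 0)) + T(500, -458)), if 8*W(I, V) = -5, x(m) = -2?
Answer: -1387863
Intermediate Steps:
W(I, V) = -5/8 (W(I, V) = (1/8)*(-5) = -5/8)
B(J, D) = D + D*J (B(J, D) = D*J + D = D + D*J)
(39272 + 423349)*(B(x(-1) + 297, W(24, 0)) + T(500, -458)) = (39272 + 423349)*(-5*(1 + (-2 + 297))/8 + 182) = 462621*(-5*(1 + 295)/8 + 182) = 462621*(-5/8*296 + 182) = 462621*(-185 + 182) = 462621*(-3) = -1387863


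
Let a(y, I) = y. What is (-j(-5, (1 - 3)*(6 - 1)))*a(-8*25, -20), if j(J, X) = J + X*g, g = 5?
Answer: -11000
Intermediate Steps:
j(J, X) = J + 5*X (j(J, X) = J + X*5 = J + 5*X)
(-j(-5, (1 - 3)*(6 - 1)))*a(-8*25, -20) = (-(-5 + 5*((1 - 3)*(6 - 1))))*(-8*25) = -(-5 + 5*(-2*5))*(-200) = -(-5 + 5*(-10))*(-200) = -(-5 - 50)*(-200) = -1*(-55)*(-200) = 55*(-200) = -11000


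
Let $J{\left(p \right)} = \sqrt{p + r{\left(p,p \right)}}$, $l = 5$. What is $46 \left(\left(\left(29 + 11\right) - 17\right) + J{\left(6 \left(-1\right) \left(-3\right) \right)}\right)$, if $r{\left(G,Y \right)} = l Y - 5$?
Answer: $1058 + 46 \sqrt{103} \approx 1524.8$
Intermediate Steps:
$r{\left(G,Y \right)} = -5 + 5 Y$ ($r{\left(G,Y \right)} = 5 Y - 5 = -5 + 5 Y$)
$J{\left(p \right)} = \sqrt{-5 + 6 p}$ ($J{\left(p \right)} = \sqrt{p + \left(-5 + 5 p\right)} = \sqrt{-5 + 6 p}$)
$46 \left(\left(\left(29 + 11\right) - 17\right) + J{\left(6 \left(-1\right) \left(-3\right) \right)}\right) = 46 \left(\left(\left(29 + 11\right) - 17\right) + \sqrt{-5 + 6 \cdot 6 \left(-1\right) \left(-3\right)}\right) = 46 \left(\left(40 - 17\right) + \sqrt{-5 + 6 \left(\left(-6\right) \left(-3\right)\right)}\right) = 46 \left(23 + \sqrt{-5 + 6 \cdot 18}\right) = 46 \left(23 + \sqrt{-5 + 108}\right) = 46 \left(23 + \sqrt{103}\right) = 1058 + 46 \sqrt{103}$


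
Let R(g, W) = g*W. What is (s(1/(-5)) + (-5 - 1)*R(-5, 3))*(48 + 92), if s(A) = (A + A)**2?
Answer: 63112/5 ≈ 12622.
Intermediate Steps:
s(A) = 4*A**2 (s(A) = (2*A)**2 = 4*A**2)
R(g, W) = W*g
(s(1/(-5)) + (-5 - 1)*R(-5, 3))*(48 + 92) = (4*(1/(-5))**2 + (-5 - 1)*(3*(-5)))*(48 + 92) = (4*(-1/5)**2 - 6*(-15))*140 = (4*(1/25) + 90)*140 = (4/25 + 90)*140 = (2254/25)*140 = 63112/5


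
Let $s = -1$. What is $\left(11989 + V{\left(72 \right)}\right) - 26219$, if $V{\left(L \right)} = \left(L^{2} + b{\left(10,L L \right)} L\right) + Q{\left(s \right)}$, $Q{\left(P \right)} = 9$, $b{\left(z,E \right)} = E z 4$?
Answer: $14920883$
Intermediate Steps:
$b{\left(z,E \right)} = 4 E z$
$V{\left(L \right)} = 9 + L^{2} + 40 L^{3}$ ($V{\left(L \right)} = \left(L^{2} + 4 L L 10 L\right) + 9 = \left(L^{2} + 4 L^{2} \cdot 10 L\right) + 9 = \left(L^{2} + 40 L^{2} L\right) + 9 = \left(L^{2} + 40 L^{3}\right) + 9 = 9 + L^{2} + 40 L^{3}$)
$\left(11989 + V{\left(72 \right)}\right) - 26219 = \left(11989 + \left(9 + 72^{2} + 40 \cdot 72^{3}\right)\right) - 26219 = \left(11989 + \left(9 + 5184 + 40 \cdot 373248\right)\right) - 26219 = \left(11989 + \left(9 + 5184 + 14929920\right)\right) - 26219 = \left(11989 + 14935113\right) - 26219 = 14947102 - 26219 = 14920883$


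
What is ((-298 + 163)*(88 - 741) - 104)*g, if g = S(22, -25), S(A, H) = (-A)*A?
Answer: -42616684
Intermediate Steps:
S(A, H) = -A²
g = -484 (g = -1*22² = -1*484 = -484)
((-298 + 163)*(88 - 741) - 104)*g = ((-298 + 163)*(88 - 741) - 104)*(-484) = (-135*(-653) - 104)*(-484) = (88155 - 104)*(-484) = 88051*(-484) = -42616684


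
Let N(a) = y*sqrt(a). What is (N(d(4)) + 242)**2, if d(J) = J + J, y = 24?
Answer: 63172 + 23232*sqrt(2) ≈ 96027.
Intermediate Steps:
d(J) = 2*J
N(a) = 24*sqrt(a)
(N(d(4)) + 242)**2 = (24*sqrt(2*4) + 242)**2 = (24*sqrt(8) + 242)**2 = (24*(2*sqrt(2)) + 242)**2 = (48*sqrt(2) + 242)**2 = (242 + 48*sqrt(2))**2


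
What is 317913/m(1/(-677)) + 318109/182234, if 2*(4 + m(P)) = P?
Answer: -78441667850815/987161578 ≈ -79462.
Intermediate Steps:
m(P) = -4 + P/2
317913/m(1/(-677)) + 318109/182234 = 317913/(-4 + (1/2)/(-677)) + 318109/182234 = 317913/(-4 + (1/2)*(-1/677)) + 318109*(1/182234) = 317913/(-4 - 1/1354) + 318109/182234 = 317913/(-5417/1354) + 318109/182234 = 317913*(-1354/5417) + 318109/182234 = -430454202/5417 + 318109/182234 = -78441667850815/987161578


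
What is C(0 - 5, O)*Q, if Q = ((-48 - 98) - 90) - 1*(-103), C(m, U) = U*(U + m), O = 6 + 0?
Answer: -798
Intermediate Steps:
O = 6
Q = -133 (Q = (-146 - 90) + 103 = -236 + 103 = -133)
C(0 - 5, O)*Q = (6*(6 + (0 - 5)))*(-133) = (6*(6 - 5))*(-133) = (6*1)*(-133) = 6*(-133) = -798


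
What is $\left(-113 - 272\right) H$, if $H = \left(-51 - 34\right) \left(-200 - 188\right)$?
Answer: $-12697300$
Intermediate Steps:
$H = 32980$ ($H = \left(-85\right) \left(-388\right) = 32980$)
$\left(-113 - 272\right) H = \left(-113 - 272\right) 32980 = \left(-385\right) 32980 = -12697300$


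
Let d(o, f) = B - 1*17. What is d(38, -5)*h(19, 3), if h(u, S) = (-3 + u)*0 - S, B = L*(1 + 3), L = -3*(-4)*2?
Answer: -237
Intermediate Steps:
L = 24 (L = 12*2 = 24)
B = 96 (B = 24*(1 + 3) = 24*4 = 96)
h(u, S) = -S (h(u, S) = 0 - S = -S)
d(o, f) = 79 (d(o, f) = 96 - 1*17 = 96 - 17 = 79)
d(38, -5)*h(19, 3) = 79*(-1*3) = 79*(-3) = -237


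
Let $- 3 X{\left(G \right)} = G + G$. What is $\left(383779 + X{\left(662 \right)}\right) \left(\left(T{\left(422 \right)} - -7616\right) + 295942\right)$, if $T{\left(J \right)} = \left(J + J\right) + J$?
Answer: $116850520904$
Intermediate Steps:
$X{\left(G \right)} = - \frac{2 G}{3}$ ($X{\left(G \right)} = - \frac{G + G}{3} = - \frac{2 G}{3}$)
$T{\left(J \right)} = 3 J$ ($T{\left(J \right)} = 2 J + J = 3 J$)
$\left(383779 + X{\left(662 \right)}\right) \left(\left(T{\left(422 \right)} - -7616\right) + 295942\right) = \left(383779 - \frac{1324}{3}\right) \left(\left(3 \cdot 422 - -7616\right) + 295942\right) = \left(383779 - \frac{1324}{3}\right) \left(\left(1266 + 7616\right) + 295942\right) = \frac{1150013 \left(8882 + 295942\right)}{3} = \frac{1150013}{3} \cdot 304824 = 116850520904$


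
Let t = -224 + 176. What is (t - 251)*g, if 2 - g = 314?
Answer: 93288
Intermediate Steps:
t = -48
g = -312 (g = 2 - 1*314 = 2 - 314 = -312)
(t - 251)*g = (-48 - 251)*(-312) = -299*(-312) = 93288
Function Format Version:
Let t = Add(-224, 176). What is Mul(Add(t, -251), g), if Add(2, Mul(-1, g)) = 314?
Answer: 93288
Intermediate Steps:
t = -48
g = -312 (g = Add(2, Mul(-1, 314)) = Add(2, -314) = -312)
Mul(Add(t, -251), g) = Mul(Add(-48, -251), -312) = Mul(-299, -312) = 93288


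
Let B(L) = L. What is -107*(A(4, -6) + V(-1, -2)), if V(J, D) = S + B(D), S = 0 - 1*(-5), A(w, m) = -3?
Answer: 0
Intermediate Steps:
S = 5 (S = 0 + 5 = 5)
V(J, D) = 5 + D
-107*(A(4, -6) + V(-1, -2)) = -107*(-3 + (5 - 2)) = -107*(-3 + 3) = -107*0 = 0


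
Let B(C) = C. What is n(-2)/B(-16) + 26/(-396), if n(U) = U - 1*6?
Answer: 43/99 ≈ 0.43434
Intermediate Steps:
n(U) = -6 + U (n(U) = U - 6 = -6 + U)
n(-2)/B(-16) + 26/(-396) = (-6 - 2)/(-16) + 26/(-396) = -8*(-1/16) + 26*(-1/396) = 1/2 - 13/198 = 43/99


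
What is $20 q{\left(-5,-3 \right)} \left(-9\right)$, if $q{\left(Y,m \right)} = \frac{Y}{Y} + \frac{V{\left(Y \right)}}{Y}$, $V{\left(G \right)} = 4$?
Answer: $-36$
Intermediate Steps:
$q{\left(Y,m \right)} = 1 + \frac{4}{Y}$ ($q{\left(Y,m \right)} = \frac{Y}{Y} + \frac{4}{Y} = 1 + \frac{4}{Y}$)
$20 q{\left(-5,-3 \right)} \left(-9\right) = 20 \frac{4 - 5}{-5} \left(-9\right) = 20 \left(\left(- \frac{1}{5}\right) \left(-1\right)\right) \left(-9\right) = 20 \cdot \frac{1}{5} \left(-9\right) = 4 \left(-9\right) = -36$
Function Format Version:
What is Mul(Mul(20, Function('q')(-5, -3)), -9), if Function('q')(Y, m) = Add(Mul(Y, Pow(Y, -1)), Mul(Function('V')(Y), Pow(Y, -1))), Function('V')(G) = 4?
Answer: -36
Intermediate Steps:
Function('q')(Y, m) = Add(1, Mul(4, Pow(Y, -1))) (Function('q')(Y, m) = Add(Mul(Y, Pow(Y, -1)), Mul(4, Pow(Y, -1))) = Add(1, Mul(4, Pow(Y, -1))))
Mul(Mul(20, Function('q')(-5, -3)), -9) = Mul(Mul(20, Mul(Pow(-5, -1), Add(4, -5))), -9) = Mul(Mul(20, Mul(Rational(-1, 5), -1)), -9) = Mul(Mul(20, Rational(1, 5)), -9) = Mul(4, -9) = -36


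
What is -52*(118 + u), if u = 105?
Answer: -11596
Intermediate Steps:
-52*(118 + u) = -52*(118 + 105) = -52*223 = -11596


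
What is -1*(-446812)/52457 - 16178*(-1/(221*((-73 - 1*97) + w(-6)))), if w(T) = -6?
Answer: 8265275103/1020183736 ≈ 8.1017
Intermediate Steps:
-1*(-446812)/52457 - 16178*(-1/(221*((-73 - 1*97) + w(-6)))) = -1*(-446812)/52457 - 16178*(-1/(221*((-73 - 1*97) - 6))) = 446812*(1/52457) - 16178*(-1/(221*((-73 - 97) - 6))) = 446812/52457 - 16178*(-1/(221*(-170 - 6))) = 446812/52457 - 16178/((-221*(-176))) = 446812/52457 - 16178/38896 = 446812/52457 - 16178*1/38896 = 446812/52457 - 8089/19448 = 8265275103/1020183736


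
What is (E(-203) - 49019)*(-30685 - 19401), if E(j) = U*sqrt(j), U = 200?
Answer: 2455165634 - 10017200*I*sqrt(203) ≈ 2.4552e+9 - 1.4272e+8*I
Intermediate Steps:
E(j) = 200*sqrt(j)
(E(-203) - 49019)*(-30685 - 19401) = (200*sqrt(-203) - 49019)*(-30685 - 19401) = (200*(I*sqrt(203)) - 49019)*(-50086) = (200*I*sqrt(203) - 49019)*(-50086) = (-49019 + 200*I*sqrt(203))*(-50086) = 2455165634 - 10017200*I*sqrt(203)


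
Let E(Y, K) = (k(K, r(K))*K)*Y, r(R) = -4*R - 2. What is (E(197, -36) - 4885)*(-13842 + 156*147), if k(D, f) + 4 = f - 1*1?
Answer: -8876285010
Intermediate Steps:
r(R) = -2 - 4*R
k(D, f) = -5 + f (k(D, f) = -4 + (f - 1*1) = -4 + (f - 1) = -4 + (-1 + f) = -5 + f)
E(Y, K) = K*Y*(-7 - 4*K) (E(Y, K) = ((-5 + (-2 - 4*K))*K)*Y = ((-7 - 4*K)*K)*Y = (K*(-7 - 4*K))*Y = K*Y*(-7 - 4*K))
(E(197, -36) - 4885)*(-13842 + 156*147) = (-1*(-36)*197*(7 + 4*(-36)) - 4885)*(-13842 + 156*147) = (-1*(-36)*197*(7 - 144) - 4885)*(-13842 + 22932) = (-1*(-36)*197*(-137) - 4885)*9090 = (-971604 - 4885)*9090 = -976489*9090 = -8876285010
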